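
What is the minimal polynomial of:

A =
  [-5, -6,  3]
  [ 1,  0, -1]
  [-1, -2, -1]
x^2 + 4*x + 4

The characteristic polynomial is χ_A(x) = (x + 2)^3, so the eigenvalues are known. The minimal polynomial is
  m_A(x) = Π_λ (x − λ)^{k_λ}
where k_λ is the size of the *largest* Jordan block for λ (equivalently, the smallest k with (A − λI)^k v = 0 for every generalised eigenvector v of λ).

  λ = -2: largest Jordan block has size 2, contributing (x + 2)^2

So m_A(x) = (x + 2)^2 = x^2 + 4*x + 4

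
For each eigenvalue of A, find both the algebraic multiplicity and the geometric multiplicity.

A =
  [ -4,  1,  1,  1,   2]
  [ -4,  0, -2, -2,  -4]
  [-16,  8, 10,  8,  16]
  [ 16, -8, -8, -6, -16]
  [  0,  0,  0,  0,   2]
λ = -2: alg = 2, geom = 1; λ = 2: alg = 3, geom = 3

Step 1 — factor the characteristic polynomial to read off the algebraic multiplicities:
  χ_A(x) = (x - 2)^3*(x + 2)^2

Step 2 — compute geometric multiplicities via the rank-nullity identity g(λ) = n − rank(A − λI):
  rank(A − (-2)·I) = 4, so dim ker(A − (-2)·I) = n − 4 = 1
  rank(A − (2)·I) = 2, so dim ker(A − (2)·I) = n − 2 = 3

Summary:
  λ = -2: algebraic multiplicity = 2, geometric multiplicity = 1
  λ = 2: algebraic multiplicity = 3, geometric multiplicity = 3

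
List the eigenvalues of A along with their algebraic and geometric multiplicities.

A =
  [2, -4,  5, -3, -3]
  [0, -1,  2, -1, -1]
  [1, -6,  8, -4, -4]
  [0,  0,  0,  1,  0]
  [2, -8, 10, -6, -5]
λ = 1: alg = 5, geom = 3

Step 1 — factor the characteristic polynomial to read off the algebraic multiplicities:
  χ_A(x) = (x - 1)^5

Step 2 — compute geometric multiplicities via the rank-nullity identity g(λ) = n − rank(A − λI):
  rank(A − (1)·I) = 2, so dim ker(A − (1)·I) = n − 2 = 3

Summary:
  λ = 1: algebraic multiplicity = 5, geometric multiplicity = 3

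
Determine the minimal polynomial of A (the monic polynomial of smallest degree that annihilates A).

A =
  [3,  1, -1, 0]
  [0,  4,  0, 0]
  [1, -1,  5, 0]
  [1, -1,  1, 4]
x^2 - 8*x + 16

The characteristic polynomial is χ_A(x) = (x - 4)^4, so the eigenvalues are known. The minimal polynomial is
  m_A(x) = Π_λ (x − λ)^{k_λ}
where k_λ is the size of the *largest* Jordan block for λ (equivalently, the smallest k with (A − λI)^k v = 0 for every generalised eigenvector v of λ).

  λ = 4: largest Jordan block has size 2, contributing (x − 4)^2

So m_A(x) = (x - 4)^2 = x^2 - 8*x + 16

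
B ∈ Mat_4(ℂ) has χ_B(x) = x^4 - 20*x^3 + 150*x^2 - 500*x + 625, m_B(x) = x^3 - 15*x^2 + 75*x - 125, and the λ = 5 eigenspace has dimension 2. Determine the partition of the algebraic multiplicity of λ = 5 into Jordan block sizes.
Block sizes for λ = 5: [3, 1]

Step 1 — from the characteristic polynomial, algebraic multiplicity of λ = 5 is 4. From dim ker(B − (5)·I) = 2, there are exactly 2 Jordan blocks for λ = 5.
Step 2 — from the minimal polynomial, the factor (x − 5)^3 tells us the largest block for λ = 5 has size 3.
Step 3 — with total size 4, 2 blocks, and largest block 3, the block sizes (in nonincreasing order) are [3, 1].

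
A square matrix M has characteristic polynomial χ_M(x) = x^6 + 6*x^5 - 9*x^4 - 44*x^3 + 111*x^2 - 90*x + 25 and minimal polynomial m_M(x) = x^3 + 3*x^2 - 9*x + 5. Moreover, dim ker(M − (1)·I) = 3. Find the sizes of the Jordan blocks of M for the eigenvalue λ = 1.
Block sizes for λ = 1: [2, 1, 1]

Step 1 — from the characteristic polynomial, algebraic multiplicity of λ = 1 is 4. From dim ker(M − (1)·I) = 3, there are exactly 3 Jordan blocks for λ = 1.
Step 2 — from the minimal polynomial, the factor (x − 1)^2 tells us the largest block for λ = 1 has size 2.
Step 3 — with total size 4, 3 blocks, and largest block 2, the block sizes (in nonincreasing order) are [2, 1, 1].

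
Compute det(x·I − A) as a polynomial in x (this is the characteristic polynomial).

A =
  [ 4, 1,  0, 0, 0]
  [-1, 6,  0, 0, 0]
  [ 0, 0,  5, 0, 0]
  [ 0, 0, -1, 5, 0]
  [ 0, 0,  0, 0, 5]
x^5 - 25*x^4 + 250*x^3 - 1250*x^2 + 3125*x - 3125

Expanding det(x·I − A) (e.g. by cofactor expansion or by noting that A is similar to its Jordan form J, which has the same characteristic polynomial as A) gives
  χ_A(x) = x^5 - 25*x^4 + 250*x^3 - 1250*x^2 + 3125*x - 3125
which factors as (x - 5)^5. The eigenvalues (with algebraic multiplicities) are λ = 5 with multiplicity 5.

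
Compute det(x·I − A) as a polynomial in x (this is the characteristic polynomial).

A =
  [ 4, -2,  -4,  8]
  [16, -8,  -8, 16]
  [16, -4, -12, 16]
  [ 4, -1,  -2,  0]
x^4 + 16*x^3 + 96*x^2 + 256*x + 256

Expanding det(x·I − A) (e.g. by cofactor expansion or by noting that A is similar to its Jordan form J, which has the same characteristic polynomial as A) gives
  χ_A(x) = x^4 + 16*x^3 + 96*x^2 + 256*x + 256
which factors as (x + 4)^4. The eigenvalues (with algebraic multiplicities) are λ = -4 with multiplicity 4.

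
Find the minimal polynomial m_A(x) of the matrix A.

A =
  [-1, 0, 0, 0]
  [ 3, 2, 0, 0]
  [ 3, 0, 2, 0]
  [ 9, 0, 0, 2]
x^2 - x - 2

The characteristic polynomial is χ_A(x) = (x - 2)^3*(x + 1), so the eigenvalues are known. The minimal polynomial is
  m_A(x) = Π_λ (x − λ)^{k_λ}
where k_λ is the size of the *largest* Jordan block for λ (equivalently, the smallest k with (A − λI)^k v = 0 for every generalised eigenvector v of λ).

  λ = -1: largest Jordan block has size 1, contributing (x + 1)
  λ = 2: largest Jordan block has size 1, contributing (x − 2)

So m_A(x) = (x - 2)*(x + 1) = x^2 - x - 2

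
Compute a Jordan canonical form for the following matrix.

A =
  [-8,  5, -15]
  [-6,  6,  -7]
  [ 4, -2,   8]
J_3(2)

The characteristic polynomial is
  det(x·I − A) = x^3 - 6*x^2 + 12*x - 8 = (x - 2)^3

Eigenvalues and multiplicities (the geometric multiplicity of λ is n − rank(A − λI), which equals the number of Jordan blocks for λ):
  λ = 2: algebraic multiplicity = 3, geometric multiplicity = 1

Determining the block sizes for each eigenvalue:
  λ = 2: one block (gm = 1), so the single block has size am = 3 → block sizes [3]

Assembling the blocks gives a Jordan form
J =
  [2, 1, 0]
  [0, 2, 1]
  [0, 0, 2]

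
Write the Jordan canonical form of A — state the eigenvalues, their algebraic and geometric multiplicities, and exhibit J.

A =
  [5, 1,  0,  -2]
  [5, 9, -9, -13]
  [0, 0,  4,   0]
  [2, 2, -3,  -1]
J_2(4) ⊕ J_1(4) ⊕ J_1(5)

The characteristic polynomial is
  det(x·I − A) = x^4 - 17*x^3 + 108*x^2 - 304*x + 320 = (x - 5)*(x - 4)^3

Eigenvalues and multiplicities (the geometric multiplicity of λ is n − rank(A − λI), which equals the number of Jordan blocks for λ):
  λ = 4: algebraic multiplicity = 3, geometric multiplicity = 2
  λ = 5: algebraic multiplicity = 1, geometric multiplicity = 1

Determining the block sizes for each eigenvalue:
  λ = 4: 2 blocks summing to 3 forces exactly one block of size 2 and the rest size 1 → block sizes [2, 1]
  λ = 5: one block (gm = 1), so the single block has size am = 1 → block sizes [1]

Assembling the blocks gives a Jordan form
J =
  [4, 1, 0, 0]
  [0, 4, 0, 0]
  [0, 0, 4, 0]
  [0, 0, 0, 5]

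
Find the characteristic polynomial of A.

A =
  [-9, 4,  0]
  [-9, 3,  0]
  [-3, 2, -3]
x^3 + 9*x^2 + 27*x + 27

Expanding det(x·I − A) (e.g. by cofactor expansion or by noting that A is similar to its Jordan form J, which has the same characteristic polynomial as A) gives
  χ_A(x) = x^3 + 9*x^2 + 27*x + 27
which factors as (x + 3)^3. The eigenvalues (with algebraic multiplicities) are λ = -3 with multiplicity 3.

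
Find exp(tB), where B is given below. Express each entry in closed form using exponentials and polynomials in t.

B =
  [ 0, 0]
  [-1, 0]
e^{tB} =
  [1, 0]
  [-t, 1]

Strategy: write B = P · J · P⁻¹ where J is a Jordan canonical form, so e^{tB} = P · e^{tJ} · P⁻¹, and e^{tJ} can be computed block-by-block.

B has Jordan form
J =
  [0, 1]
  [0, 0]
(up to reordering of blocks).

Per-block formulas:
  For a 2×2 Jordan block J_2(0): exp(t · J_2(0)) = e^(0t)·(I + t·N), where N is the 2×2 nilpotent shift.

After assembling e^{tJ} and conjugating by P, we get:

e^{tB} =
  [1, 0]
  [-t, 1]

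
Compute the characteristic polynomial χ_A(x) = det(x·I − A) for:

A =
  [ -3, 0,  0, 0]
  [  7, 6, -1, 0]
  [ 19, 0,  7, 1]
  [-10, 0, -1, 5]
x^4 - 15*x^3 + 54*x^2 + 108*x - 648

Expanding det(x·I − A) (e.g. by cofactor expansion or by noting that A is similar to its Jordan form J, which has the same characteristic polynomial as A) gives
  χ_A(x) = x^4 - 15*x^3 + 54*x^2 + 108*x - 648
which factors as (x - 6)^3*(x + 3). The eigenvalues (with algebraic multiplicities) are λ = -3 with multiplicity 1, λ = 6 with multiplicity 3.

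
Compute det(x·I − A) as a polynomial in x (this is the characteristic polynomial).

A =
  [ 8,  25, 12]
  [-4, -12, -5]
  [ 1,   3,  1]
x^3 + 3*x^2 + 3*x + 1

Expanding det(x·I − A) (e.g. by cofactor expansion or by noting that A is similar to its Jordan form J, which has the same characteristic polynomial as A) gives
  χ_A(x) = x^3 + 3*x^2 + 3*x + 1
which factors as (x + 1)^3. The eigenvalues (with algebraic multiplicities) are λ = -1 with multiplicity 3.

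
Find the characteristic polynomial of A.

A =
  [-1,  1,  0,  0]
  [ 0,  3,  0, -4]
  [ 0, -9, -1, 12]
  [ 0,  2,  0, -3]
x^4 + 2*x^3 - 2*x - 1

Expanding det(x·I − A) (e.g. by cofactor expansion or by noting that A is similar to its Jordan form J, which has the same characteristic polynomial as A) gives
  χ_A(x) = x^4 + 2*x^3 - 2*x - 1
which factors as (x - 1)*(x + 1)^3. The eigenvalues (with algebraic multiplicities) are λ = -1 with multiplicity 3, λ = 1 with multiplicity 1.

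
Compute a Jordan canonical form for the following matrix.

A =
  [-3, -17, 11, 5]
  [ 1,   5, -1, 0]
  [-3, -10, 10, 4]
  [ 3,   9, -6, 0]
J_3(3) ⊕ J_1(3)

The characteristic polynomial is
  det(x·I − A) = x^4 - 12*x^3 + 54*x^2 - 108*x + 81 = (x - 3)^4

Eigenvalues and multiplicities (the geometric multiplicity of λ is n − rank(A − λI), which equals the number of Jordan blocks for λ):
  λ = 3: algebraic multiplicity = 4, geometric multiplicity = 2

Determining the block sizes for each eigenvalue:
  λ = 3: with am = 4 and gm = 2, the partition is not yet determined (e.g. several partitions of 4 into 2 parts exist). Let N = A − (3)·I. Computing rank(N^1) = 2, rank(N^2) = 1, rank(N^3) = 0; the number of blocks of size ≥ j is rank(N^{j−1}) − rank(N^j), giving [2, 1, 1]. So we have 1 block(s) of size 3, 1 block(s) of size 1 → block sizes [3, 1]

Assembling the blocks gives a Jordan form
J =
  [3, 1, 0, 0]
  [0, 3, 1, 0]
  [0, 0, 3, 0]
  [0, 0, 0, 3]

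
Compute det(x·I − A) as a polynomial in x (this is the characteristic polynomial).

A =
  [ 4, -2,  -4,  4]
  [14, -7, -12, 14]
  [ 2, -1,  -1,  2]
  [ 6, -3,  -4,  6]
x^4 - 2*x^3 + x^2

Expanding det(x·I − A) (e.g. by cofactor expansion or by noting that A is similar to its Jordan form J, which has the same characteristic polynomial as A) gives
  χ_A(x) = x^4 - 2*x^3 + x^2
which factors as x^2*(x - 1)^2. The eigenvalues (with algebraic multiplicities) are λ = 0 with multiplicity 2, λ = 1 with multiplicity 2.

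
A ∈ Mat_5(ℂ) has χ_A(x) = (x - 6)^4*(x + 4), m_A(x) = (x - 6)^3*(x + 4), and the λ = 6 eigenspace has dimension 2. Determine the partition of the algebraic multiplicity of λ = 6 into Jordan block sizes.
Block sizes for λ = 6: [3, 1]

Step 1 — from the characteristic polynomial, algebraic multiplicity of λ = 6 is 4. From dim ker(A − (6)·I) = 2, there are exactly 2 Jordan blocks for λ = 6.
Step 2 — from the minimal polynomial, the factor (x − 6)^3 tells us the largest block for λ = 6 has size 3.
Step 3 — with total size 4, 2 blocks, and largest block 3, the block sizes (in nonincreasing order) are [3, 1].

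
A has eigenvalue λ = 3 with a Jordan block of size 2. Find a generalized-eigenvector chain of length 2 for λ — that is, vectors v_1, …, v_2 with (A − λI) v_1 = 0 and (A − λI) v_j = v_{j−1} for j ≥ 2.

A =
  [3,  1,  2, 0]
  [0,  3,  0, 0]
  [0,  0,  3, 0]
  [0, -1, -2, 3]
A Jordan chain for λ = 3 of length 2:
v_1 = (1, 0, 0, -1)ᵀ
v_2 = (0, 1, 0, 0)ᵀ

Let N = A − (3)·I. We want v_2 with N^2 v_2 = 0 but N^1 v_2 ≠ 0; then v_{j-1} := N · v_j for j = 2, …, 2.

Pick v_2 = (0, 1, 0, 0)ᵀ.
Then v_1 = N · v_2 = (1, 0, 0, -1)ᵀ.

Sanity check: (A − (3)·I) v_1 = (0, 0, 0, 0)ᵀ = 0. ✓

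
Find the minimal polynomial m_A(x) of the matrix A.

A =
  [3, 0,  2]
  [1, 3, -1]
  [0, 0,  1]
x^3 - 7*x^2 + 15*x - 9

The characteristic polynomial is χ_A(x) = (x - 3)^2*(x - 1), so the eigenvalues are known. The minimal polynomial is
  m_A(x) = Π_λ (x − λ)^{k_λ}
where k_λ is the size of the *largest* Jordan block for λ (equivalently, the smallest k with (A − λI)^k v = 0 for every generalised eigenvector v of λ).

  λ = 1: largest Jordan block has size 1, contributing (x − 1)
  λ = 3: largest Jordan block has size 2, contributing (x − 3)^2

So m_A(x) = (x - 3)^2*(x - 1) = x^3 - 7*x^2 + 15*x - 9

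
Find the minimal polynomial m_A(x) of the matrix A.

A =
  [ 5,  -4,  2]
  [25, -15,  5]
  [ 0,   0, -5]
x^2 + 10*x + 25

The characteristic polynomial is χ_A(x) = (x + 5)^3, so the eigenvalues are known. The minimal polynomial is
  m_A(x) = Π_λ (x − λ)^{k_λ}
where k_λ is the size of the *largest* Jordan block for λ (equivalently, the smallest k with (A − λI)^k v = 0 for every generalised eigenvector v of λ).

  λ = -5: largest Jordan block has size 2, contributing (x + 5)^2

So m_A(x) = (x + 5)^2 = x^2 + 10*x + 25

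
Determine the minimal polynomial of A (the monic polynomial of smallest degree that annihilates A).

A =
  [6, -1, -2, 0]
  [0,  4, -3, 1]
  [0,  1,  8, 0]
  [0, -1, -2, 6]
x^3 - 18*x^2 + 108*x - 216

The characteristic polynomial is χ_A(x) = (x - 6)^4, so the eigenvalues are known. The minimal polynomial is
  m_A(x) = Π_λ (x − λ)^{k_λ}
where k_λ is the size of the *largest* Jordan block for λ (equivalently, the smallest k with (A − λI)^k v = 0 for every generalised eigenvector v of λ).

  λ = 6: largest Jordan block has size 3, contributing (x − 6)^3

So m_A(x) = (x - 6)^3 = x^3 - 18*x^2 + 108*x - 216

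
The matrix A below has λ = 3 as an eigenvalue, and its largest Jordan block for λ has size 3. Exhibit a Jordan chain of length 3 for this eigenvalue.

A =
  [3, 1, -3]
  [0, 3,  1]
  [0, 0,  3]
A Jordan chain for λ = 3 of length 3:
v_1 = (1, 0, 0)ᵀ
v_2 = (-3, 1, 0)ᵀ
v_3 = (0, 0, 1)ᵀ

Let N = A − (3)·I. We want v_3 with N^3 v_3 = 0 but N^2 v_3 ≠ 0; then v_{j-1} := N · v_j for j = 3, …, 2.

Pick v_3 = (0, 0, 1)ᵀ.
Then v_2 = N · v_3 = (-3, 1, 0)ᵀ.
Then v_1 = N · v_2 = (1, 0, 0)ᵀ.

Sanity check: (A − (3)·I) v_1 = (0, 0, 0)ᵀ = 0. ✓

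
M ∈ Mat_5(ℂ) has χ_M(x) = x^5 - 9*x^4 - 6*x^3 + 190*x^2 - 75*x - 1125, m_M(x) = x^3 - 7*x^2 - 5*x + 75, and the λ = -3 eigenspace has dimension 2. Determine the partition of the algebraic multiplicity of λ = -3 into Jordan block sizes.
Block sizes for λ = -3: [1, 1]

Step 1 — from the characteristic polynomial, algebraic multiplicity of λ = -3 is 2. From dim ker(M − (-3)·I) = 2, there are exactly 2 Jordan blocks for λ = -3.
Step 2 — from the minimal polynomial, the factor (x + 3) tells us the largest block for λ = -3 has size 1.
Step 3 — with total size 2, 2 blocks, and largest block 1, the block sizes (in nonincreasing order) are [1, 1].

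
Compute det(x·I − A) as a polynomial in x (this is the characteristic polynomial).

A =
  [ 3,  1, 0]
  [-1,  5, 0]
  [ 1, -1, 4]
x^3 - 12*x^2 + 48*x - 64

Expanding det(x·I − A) (e.g. by cofactor expansion or by noting that A is similar to its Jordan form J, which has the same characteristic polynomial as A) gives
  χ_A(x) = x^3 - 12*x^2 + 48*x - 64
which factors as (x - 4)^3. The eigenvalues (with algebraic multiplicities) are λ = 4 with multiplicity 3.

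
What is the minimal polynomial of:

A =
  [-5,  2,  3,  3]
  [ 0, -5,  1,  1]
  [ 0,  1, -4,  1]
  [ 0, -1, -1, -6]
x^3 + 15*x^2 + 75*x + 125

The characteristic polynomial is χ_A(x) = (x + 5)^4, so the eigenvalues are known. The minimal polynomial is
  m_A(x) = Π_λ (x − λ)^{k_λ}
where k_λ is the size of the *largest* Jordan block for λ (equivalently, the smallest k with (A − λI)^k v = 0 for every generalised eigenvector v of λ).

  λ = -5: largest Jordan block has size 3, contributing (x + 5)^3

So m_A(x) = (x + 5)^3 = x^3 + 15*x^2 + 75*x + 125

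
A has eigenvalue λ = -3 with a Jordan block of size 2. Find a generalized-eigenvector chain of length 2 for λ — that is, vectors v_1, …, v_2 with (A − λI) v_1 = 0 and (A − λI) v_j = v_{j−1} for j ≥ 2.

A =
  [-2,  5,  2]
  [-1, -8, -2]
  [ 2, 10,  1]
A Jordan chain for λ = -3 of length 2:
v_1 = (1, -1, 2)ᵀ
v_2 = (1, 0, 0)ᵀ

Let N = A − (-3)·I. We want v_2 with N^2 v_2 = 0 but N^1 v_2 ≠ 0; then v_{j-1} := N · v_j for j = 2, …, 2.

Pick v_2 = (1, 0, 0)ᵀ.
Then v_1 = N · v_2 = (1, -1, 2)ᵀ.

Sanity check: (A − (-3)·I) v_1 = (0, 0, 0)ᵀ = 0. ✓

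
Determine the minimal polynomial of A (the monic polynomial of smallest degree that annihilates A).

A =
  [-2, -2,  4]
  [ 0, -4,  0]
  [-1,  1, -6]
x^2 + 8*x + 16

The characteristic polynomial is χ_A(x) = (x + 4)^3, so the eigenvalues are known. The minimal polynomial is
  m_A(x) = Π_λ (x − λ)^{k_λ}
where k_λ is the size of the *largest* Jordan block for λ (equivalently, the smallest k with (A − λI)^k v = 0 for every generalised eigenvector v of λ).

  λ = -4: largest Jordan block has size 2, contributing (x + 4)^2

So m_A(x) = (x + 4)^2 = x^2 + 8*x + 16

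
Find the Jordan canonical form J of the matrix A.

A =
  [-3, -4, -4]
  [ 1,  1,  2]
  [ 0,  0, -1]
J_2(-1) ⊕ J_1(-1)

The characteristic polynomial is
  det(x·I − A) = x^3 + 3*x^2 + 3*x + 1 = (x + 1)^3

Eigenvalues and multiplicities (the geometric multiplicity of λ is n − rank(A − λI), which equals the number of Jordan blocks for λ):
  λ = -1: algebraic multiplicity = 3, geometric multiplicity = 2

Determining the block sizes for each eigenvalue:
  λ = -1: 2 blocks summing to 3 forces exactly one block of size 2 and the rest size 1 → block sizes [2, 1]

Assembling the blocks gives a Jordan form
J =
  [-1,  1,  0]
  [ 0, -1,  0]
  [ 0,  0, -1]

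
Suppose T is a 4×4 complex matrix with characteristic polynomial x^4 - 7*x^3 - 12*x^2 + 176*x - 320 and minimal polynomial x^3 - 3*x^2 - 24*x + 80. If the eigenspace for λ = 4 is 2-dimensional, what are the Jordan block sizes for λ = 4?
Block sizes for λ = 4: [2, 1]

Step 1 — from the characteristic polynomial, algebraic multiplicity of λ = 4 is 3. From dim ker(T − (4)·I) = 2, there are exactly 2 Jordan blocks for λ = 4.
Step 2 — from the minimal polynomial, the factor (x − 4)^2 tells us the largest block for λ = 4 has size 2.
Step 3 — with total size 3, 2 blocks, and largest block 2, the block sizes (in nonincreasing order) are [2, 1].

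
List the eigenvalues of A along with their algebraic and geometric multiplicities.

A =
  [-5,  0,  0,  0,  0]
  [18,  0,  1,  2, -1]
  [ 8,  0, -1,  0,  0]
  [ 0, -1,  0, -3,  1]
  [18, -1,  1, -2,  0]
λ = -5: alg = 1, geom = 1; λ = -1: alg = 4, geom = 2

Step 1 — factor the characteristic polynomial to read off the algebraic multiplicities:
  χ_A(x) = (x + 1)^4*(x + 5)

Step 2 — compute geometric multiplicities via the rank-nullity identity g(λ) = n − rank(A − λI):
  rank(A − (-5)·I) = 4, so dim ker(A − (-5)·I) = n − 4 = 1
  rank(A − (-1)·I) = 3, so dim ker(A − (-1)·I) = n − 3 = 2

Summary:
  λ = -5: algebraic multiplicity = 1, geometric multiplicity = 1
  λ = -1: algebraic multiplicity = 4, geometric multiplicity = 2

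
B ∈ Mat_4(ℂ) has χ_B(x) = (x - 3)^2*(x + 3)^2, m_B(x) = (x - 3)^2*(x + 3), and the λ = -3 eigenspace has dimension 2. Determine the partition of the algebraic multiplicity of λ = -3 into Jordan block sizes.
Block sizes for λ = -3: [1, 1]

Step 1 — from the characteristic polynomial, algebraic multiplicity of λ = -3 is 2. From dim ker(B − (-3)·I) = 2, there are exactly 2 Jordan blocks for λ = -3.
Step 2 — from the minimal polynomial, the factor (x + 3) tells us the largest block for λ = -3 has size 1.
Step 3 — with total size 2, 2 blocks, and largest block 1, the block sizes (in nonincreasing order) are [1, 1].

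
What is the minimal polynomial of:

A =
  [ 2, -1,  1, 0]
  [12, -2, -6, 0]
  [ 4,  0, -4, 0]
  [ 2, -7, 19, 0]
x^3 + 4*x^2 + 4*x

The characteristic polynomial is χ_A(x) = x^2*(x + 2)^2, so the eigenvalues are known. The minimal polynomial is
  m_A(x) = Π_λ (x − λ)^{k_λ}
where k_λ is the size of the *largest* Jordan block for λ (equivalently, the smallest k with (A − λI)^k v = 0 for every generalised eigenvector v of λ).

  λ = -2: largest Jordan block has size 2, contributing (x + 2)^2
  λ = 0: largest Jordan block has size 1, contributing (x − 0)

So m_A(x) = x*(x + 2)^2 = x^3 + 4*x^2 + 4*x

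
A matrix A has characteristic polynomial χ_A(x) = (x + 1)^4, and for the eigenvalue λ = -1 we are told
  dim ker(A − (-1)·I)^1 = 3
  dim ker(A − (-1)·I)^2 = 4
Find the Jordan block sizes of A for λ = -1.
Block sizes for λ = -1: [2, 1, 1]

From the dimensions of kernels of powers, the number of Jordan blocks of size at least j is d_j − d_{j−1} where d_j = dim ker(N^j) (with d_0 = 0). Computing the differences gives [3, 1].
The number of blocks of size exactly k is (#blocks of size ≥ k) − (#blocks of size ≥ k + 1), so the partition is: 2 block(s) of size 1, 1 block(s) of size 2.
In nonincreasing order the block sizes are [2, 1, 1].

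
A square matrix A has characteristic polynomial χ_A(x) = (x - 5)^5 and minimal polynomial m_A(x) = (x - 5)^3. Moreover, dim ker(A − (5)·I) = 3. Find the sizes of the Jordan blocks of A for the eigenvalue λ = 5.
Block sizes for λ = 5: [3, 1, 1]

Step 1 — from the characteristic polynomial, algebraic multiplicity of λ = 5 is 5. From dim ker(A − (5)·I) = 3, there are exactly 3 Jordan blocks for λ = 5.
Step 2 — from the minimal polynomial, the factor (x − 5)^3 tells us the largest block for λ = 5 has size 3.
Step 3 — with total size 5, 3 blocks, and largest block 3, the block sizes (in nonincreasing order) are [3, 1, 1].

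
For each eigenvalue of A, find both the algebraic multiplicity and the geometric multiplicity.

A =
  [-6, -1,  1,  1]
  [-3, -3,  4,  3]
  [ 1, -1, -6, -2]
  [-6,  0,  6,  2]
λ = -4: alg = 3, geom = 1; λ = -1: alg = 1, geom = 1

Step 1 — factor the characteristic polynomial to read off the algebraic multiplicities:
  χ_A(x) = (x + 1)*(x + 4)^3

Step 2 — compute geometric multiplicities via the rank-nullity identity g(λ) = n − rank(A − λI):
  rank(A − (-4)·I) = 3, so dim ker(A − (-4)·I) = n − 3 = 1
  rank(A − (-1)·I) = 3, so dim ker(A − (-1)·I) = n − 3 = 1

Summary:
  λ = -4: algebraic multiplicity = 3, geometric multiplicity = 1
  λ = -1: algebraic multiplicity = 1, geometric multiplicity = 1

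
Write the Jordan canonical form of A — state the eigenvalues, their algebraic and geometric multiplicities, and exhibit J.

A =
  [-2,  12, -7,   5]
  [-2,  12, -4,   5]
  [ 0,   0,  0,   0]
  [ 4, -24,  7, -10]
J_3(0) ⊕ J_1(0)

The characteristic polynomial is
  det(x·I − A) = x^4

Eigenvalues and multiplicities (the geometric multiplicity of λ is n − rank(A − λI), which equals the number of Jordan blocks for λ):
  λ = 0: algebraic multiplicity = 4, geometric multiplicity = 2

Determining the block sizes for each eigenvalue:
  λ = 0: with am = 4 and gm = 2, the partition is not yet determined (e.g. several partitions of 4 into 2 parts exist). Let N = A − (0)·I. Computing rank(N^1) = 2, rank(N^2) = 1, rank(N^3) = 0; the number of blocks of size ≥ j is rank(N^{j−1}) − rank(N^j), giving [2, 1, 1]. So we have 1 block(s) of size 3, 1 block(s) of size 1 → block sizes [3, 1]

Assembling the blocks gives a Jordan form
J =
  [0, 1, 0, 0]
  [0, 0, 1, 0]
  [0, 0, 0, 0]
  [0, 0, 0, 0]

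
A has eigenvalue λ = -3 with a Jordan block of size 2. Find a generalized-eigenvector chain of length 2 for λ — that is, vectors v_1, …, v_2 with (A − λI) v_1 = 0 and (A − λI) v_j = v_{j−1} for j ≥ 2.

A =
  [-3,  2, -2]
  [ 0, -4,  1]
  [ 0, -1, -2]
A Jordan chain for λ = -3 of length 2:
v_1 = (2, -1, -1)ᵀ
v_2 = (0, 1, 0)ᵀ

Let N = A − (-3)·I. We want v_2 with N^2 v_2 = 0 but N^1 v_2 ≠ 0; then v_{j-1} := N · v_j for j = 2, …, 2.

Pick v_2 = (0, 1, 0)ᵀ.
Then v_1 = N · v_2 = (2, -1, -1)ᵀ.

Sanity check: (A − (-3)·I) v_1 = (0, 0, 0)ᵀ = 0. ✓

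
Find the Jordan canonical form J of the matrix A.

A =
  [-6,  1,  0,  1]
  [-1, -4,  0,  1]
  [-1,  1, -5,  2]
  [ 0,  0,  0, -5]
J_2(-5) ⊕ J_2(-5)

The characteristic polynomial is
  det(x·I − A) = x^4 + 20*x^3 + 150*x^2 + 500*x + 625 = (x + 5)^4

Eigenvalues and multiplicities (the geometric multiplicity of λ is n − rank(A − λI), which equals the number of Jordan blocks for λ):
  λ = -5: algebraic multiplicity = 4, geometric multiplicity = 2

Determining the block sizes for each eigenvalue:
  λ = -5: with am = 4 and gm = 2, the partition is not yet determined (e.g. several partitions of 4 into 2 parts exist). Let N = A − (-5)·I. Computing rank(N^1) = 2, rank(N^2) = 0; the number of blocks of size ≥ j is rank(N^{j−1}) − rank(N^j), giving [2, 2]. So we have 2 block(s) of size 2 → block sizes [2, 2]

Assembling the blocks gives a Jordan form
J =
  [-5,  1,  0,  0]
  [ 0, -5,  0,  0]
  [ 0,  0, -5,  1]
  [ 0,  0,  0, -5]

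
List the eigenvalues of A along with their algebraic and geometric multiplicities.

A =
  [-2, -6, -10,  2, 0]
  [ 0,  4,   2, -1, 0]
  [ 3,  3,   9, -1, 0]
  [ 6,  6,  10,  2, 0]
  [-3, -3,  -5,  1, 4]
λ = 1: alg = 1, geom = 1; λ = 4: alg = 4, geom = 3

Step 1 — factor the characteristic polynomial to read off the algebraic multiplicities:
  χ_A(x) = (x - 4)^4*(x - 1)

Step 2 — compute geometric multiplicities via the rank-nullity identity g(λ) = n − rank(A − λI):
  rank(A − (1)·I) = 4, so dim ker(A − (1)·I) = n − 4 = 1
  rank(A − (4)·I) = 2, so dim ker(A − (4)·I) = n − 2 = 3

Summary:
  λ = 1: algebraic multiplicity = 1, geometric multiplicity = 1
  λ = 4: algebraic multiplicity = 4, geometric multiplicity = 3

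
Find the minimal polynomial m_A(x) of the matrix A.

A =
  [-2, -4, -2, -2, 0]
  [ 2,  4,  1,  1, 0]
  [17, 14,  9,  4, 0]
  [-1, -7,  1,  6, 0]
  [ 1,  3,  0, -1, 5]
x^3 - 12*x^2 + 45*x - 50

The characteristic polynomial is χ_A(x) = (x - 5)^4*(x - 2), so the eigenvalues are known. The minimal polynomial is
  m_A(x) = Π_λ (x − λ)^{k_λ}
where k_λ is the size of the *largest* Jordan block for λ (equivalently, the smallest k with (A − λI)^k v = 0 for every generalised eigenvector v of λ).

  λ = 2: largest Jordan block has size 1, contributing (x − 2)
  λ = 5: largest Jordan block has size 2, contributing (x − 5)^2

So m_A(x) = (x - 5)^2*(x - 2) = x^3 - 12*x^2 + 45*x - 50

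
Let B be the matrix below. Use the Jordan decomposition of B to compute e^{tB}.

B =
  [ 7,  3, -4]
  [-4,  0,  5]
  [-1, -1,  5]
e^{tB} =
  [t^2*exp(4*t)/2 + 3*t*exp(4*t) + exp(4*t), t^2*exp(4*t)/2 + 3*t*exp(4*t), -t^2*exp(4*t)/2 - 4*t*exp(4*t)]
  [-t^2*exp(4*t)/2 - 4*t*exp(4*t), -t^2*exp(4*t)/2 - 4*t*exp(4*t) + exp(4*t), t^2*exp(4*t)/2 + 5*t*exp(4*t)]
  [-t*exp(4*t), -t*exp(4*t), t*exp(4*t) + exp(4*t)]

Strategy: write B = P · J · P⁻¹ where J is a Jordan canonical form, so e^{tB} = P · e^{tJ} · P⁻¹, and e^{tJ} can be computed block-by-block.

B has Jordan form
J =
  [4, 1, 0]
  [0, 4, 1]
  [0, 0, 4]
(up to reordering of blocks).

Per-block formulas:
  For a 3×3 Jordan block J_3(4): exp(t · J_3(4)) = e^(4t)·(I + t·N + (t^2/2)·N^2), where N is the 3×3 nilpotent shift.

After assembling e^{tJ} and conjugating by P, we get:

e^{tB} =
  [t^2*exp(4*t)/2 + 3*t*exp(4*t) + exp(4*t), t^2*exp(4*t)/2 + 3*t*exp(4*t), -t^2*exp(4*t)/2 - 4*t*exp(4*t)]
  [-t^2*exp(4*t)/2 - 4*t*exp(4*t), -t^2*exp(4*t)/2 - 4*t*exp(4*t) + exp(4*t), t^2*exp(4*t)/2 + 5*t*exp(4*t)]
  [-t*exp(4*t), -t*exp(4*t), t*exp(4*t) + exp(4*t)]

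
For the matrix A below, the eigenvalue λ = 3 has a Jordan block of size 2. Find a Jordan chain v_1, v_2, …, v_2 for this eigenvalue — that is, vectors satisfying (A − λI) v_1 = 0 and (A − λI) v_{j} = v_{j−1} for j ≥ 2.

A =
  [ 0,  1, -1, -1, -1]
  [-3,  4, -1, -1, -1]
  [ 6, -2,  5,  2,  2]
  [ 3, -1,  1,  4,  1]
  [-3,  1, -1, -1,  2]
A Jordan chain for λ = 3 of length 2:
v_1 = (-3, -3, 6, 3, -3)ᵀ
v_2 = (1, 0, 0, 0, 0)ᵀ

Let N = A − (3)·I. We want v_2 with N^2 v_2 = 0 but N^1 v_2 ≠ 0; then v_{j-1} := N · v_j for j = 2, …, 2.

Pick v_2 = (1, 0, 0, 0, 0)ᵀ.
Then v_1 = N · v_2 = (-3, -3, 6, 3, -3)ᵀ.

Sanity check: (A − (3)·I) v_1 = (0, 0, 0, 0, 0)ᵀ = 0. ✓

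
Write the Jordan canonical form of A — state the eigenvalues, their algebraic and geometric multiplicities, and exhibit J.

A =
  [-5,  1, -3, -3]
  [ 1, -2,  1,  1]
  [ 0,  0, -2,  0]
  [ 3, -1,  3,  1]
J_3(-2) ⊕ J_1(-2)

The characteristic polynomial is
  det(x·I − A) = x^4 + 8*x^3 + 24*x^2 + 32*x + 16 = (x + 2)^4

Eigenvalues and multiplicities (the geometric multiplicity of λ is n − rank(A − λI), which equals the number of Jordan blocks for λ):
  λ = -2: algebraic multiplicity = 4, geometric multiplicity = 2

Determining the block sizes for each eigenvalue:
  λ = -2: with am = 4 and gm = 2, the partition is not yet determined (e.g. several partitions of 4 into 2 parts exist). Let N = A − (-2)·I. Computing rank(N^1) = 2, rank(N^2) = 1, rank(N^3) = 0; the number of blocks of size ≥ j is rank(N^{j−1}) − rank(N^j), giving [2, 1, 1]. So we have 1 block(s) of size 3, 1 block(s) of size 1 → block sizes [3, 1]

Assembling the blocks gives a Jordan form
J =
  [-2,  1,  0,  0]
  [ 0, -2,  1,  0]
  [ 0,  0, -2,  0]
  [ 0,  0,  0, -2]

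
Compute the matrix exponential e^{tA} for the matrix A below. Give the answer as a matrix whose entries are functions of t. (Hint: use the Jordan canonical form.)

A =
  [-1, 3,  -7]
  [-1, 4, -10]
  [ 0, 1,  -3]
e^{tA} =
  [-t^2 - t + 1, t^2 + 3*t, -t^2 - 7*t]
  [-3*t^2/2 - t, 3*t^2/2 + 4*t + 1, -3*t^2/2 - 10*t]
  [-t^2/2, t^2/2 + t, -t^2/2 - 3*t + 1]

Strategy: write A = P · J · P⁻¹ where J is a Jordan canonical form, so e^{tA} = P · e^{tJ} · P⁻¹, and e^{tJ} can be computed block-by-block.

A has Jordan form
J =
  [0, 1, 0]
  [0, 0, 1]
  [0, 0, 0]
(up to reordering of blocks).

Per-block formulas:
  For a 3×3 Jordan block J_3(0): exp(t · J_3(0)) = e^(0t)·(I + t·N + (t^2/2)·N^2), where N is the 3×3 nilpotent shift.

After assembling e^{tJ} and conjugating by P, we get:

e^{tA} =
  [-t^2 - t + 1, t^2 + 3*t, -t^2 - 7*t]
  [-3*t^2/2 - t, 3*t^2/2 + 4*t + 1, -3*t^2/2 - 10*t]
  [-t^2/2, t^2/2 + t, -t^2/2 - 3*t + 1]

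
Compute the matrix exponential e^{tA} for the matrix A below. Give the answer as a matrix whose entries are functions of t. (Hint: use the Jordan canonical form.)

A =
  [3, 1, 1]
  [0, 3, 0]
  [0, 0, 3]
e^{tA} =
  [exp(3*t), t*exp(3*t), t*exp(3*t)]
  [0, exp(3*t), 0]
  [0, 0, exp(3*t)]

Strategy: write A = P · J · P⁻¹ where J is a Jordan canonical form, so e^{tA} = P · e^{tJ} · P⁻¹, and e^{tJ} can be computed block-by-block.

A has Jordan form
J =
  [3, 1, 0]
  [0, 3, 0]
  [0, 0, 3]
(up to reordering of blocks).

Per-block formulas:
  For a 2×2 Jordan block J_2(3): exp(t · J_2(3)) = e^(3t)·(I + t·N), where N is the 2×2 nilpotent shift.
  For a 1×1 block at λ = 3: exp(t · [3]) = [e^(3t)].

After assembling e^{tJ} and conjugating by P, we get:

e^{tA} =
  [exp(3*t), t*exp(3*t), t*exp(3*t)]
  [0, exp(3*t), 0]
  [0, 0, exp(3*t)]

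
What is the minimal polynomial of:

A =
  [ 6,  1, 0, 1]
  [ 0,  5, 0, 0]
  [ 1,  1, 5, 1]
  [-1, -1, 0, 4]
x^2 - 10*x + 25

The characteristic polynomial is χ_A(x) = (x - 5)^4, so the eigenvalues are known. The minimal polynomial is
  m_A(x) = Π_λ (x − λ)^{k_λ}
where k_λ is the size of the *largest* Jordan block for λ (equivalently, the smallest k with (A − λI)^k v = 0 for every generalised eigenvector v of λ).

  λ = 5: largest Jordan block has size 2, contributing (x − 5)^2

So m_A(x) = (x - 5)^2 = x^2 - 10*x + 25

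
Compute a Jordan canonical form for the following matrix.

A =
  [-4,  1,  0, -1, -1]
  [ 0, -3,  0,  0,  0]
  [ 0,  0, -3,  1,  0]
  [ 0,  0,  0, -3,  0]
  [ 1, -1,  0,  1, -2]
J_2(-3) ⊕ J_2(-3) ⊕ J_1(-3)

The characteristic polynomial is
  det(x·I − A) = x^5 + 15*x^4 + 90*x^3 + 270*x^2 + 405*x + 243 = (x + 3)^5

Eigenvalues and multiplicities (the geometric multiplicity of λ is n − rank(A − λI), which equals the number of Jordan blocks for λ):
  λ = -3: algebraic multiplicity = 5, geometric multiplicity = 3

Determining the block sizes for each eigenvalue:
  λ = -3: with am = 5 and gm = 3, the partition is not yet determined (e.g. several partitions of 5 into 3 parts exist). Let N = A − (-3)·I. Computing rank(N^1) = 2, rank(N^2) = 0; the number of blocks of size ≥ j is rank(N^{j−1}) − rank(N^j), giving [3, 2]. So we have 2 block(s) of size 2, 1 block(s) of size 1 → block sizes [2, 2, 1]

Assembling the blocks gives a Jordan form
J =
  [-3,  1,  0,  0,  0]
  [ 0, -3,  0,  0,  0]
  [ 0,  0, -3,  1,  0]
  [ 0,  0,  0, -3,  0]
  [ 0,  0,  0,  0, -3]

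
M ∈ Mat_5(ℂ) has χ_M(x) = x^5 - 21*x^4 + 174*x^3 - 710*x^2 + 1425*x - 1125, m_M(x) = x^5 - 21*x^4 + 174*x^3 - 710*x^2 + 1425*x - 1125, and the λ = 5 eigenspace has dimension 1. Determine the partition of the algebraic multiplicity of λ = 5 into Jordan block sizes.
Block sizes for λ = 5: [3]

Step 1 — from the characteristic polynomial, algebraic multiplicity of λ = 5 is 3. From dim ker(M − (5)·I) = 1, there are exactly 1 Jordan blocks for λ = 5.
Step 2 — from the minimal polynomial, the factor (x − 5)^3 tells us the largest block for λ = 5 has size 3.
Step 3 — with total size 3, 1 blocks, and largest block 3, the block sizes (in nonincreasing order) are [3].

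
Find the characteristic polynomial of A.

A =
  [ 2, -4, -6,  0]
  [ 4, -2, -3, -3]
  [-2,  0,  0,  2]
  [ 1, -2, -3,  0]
x^4

Expanding det(x·I − A) (e.g. by cofactor expansion or by noting that A is similar to its Jordan form J, which has the same characteristic polynomial as A) gives
  χ_A(x) = x^4
which factors as x^4. The eigenvalues (with algebraic multiplicities) are λ = 0 with multiplicity 4.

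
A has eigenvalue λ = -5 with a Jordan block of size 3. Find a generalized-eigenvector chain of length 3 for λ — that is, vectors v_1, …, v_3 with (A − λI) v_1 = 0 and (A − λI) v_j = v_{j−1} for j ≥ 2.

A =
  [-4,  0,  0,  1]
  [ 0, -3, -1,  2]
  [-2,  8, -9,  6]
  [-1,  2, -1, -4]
A Jordan chain for λ = -5 of length 3:
v_1 = (2, 0, -4, -2)ᵀ
v_2 = (0, 2, 8, 2)ᵀ
v_3 = (0, 1, 0, 0)ᵀ

Let N = A − (-5)·I. We want v_3 with N^3 v_3 = 0 but N^2 v_3 ≠ 0; then v_{j-1} := N · v_j for j = 3, …, 2.

Pick v_3 = (0, 1, 0, 0)ᵀ.
Then v_2 = N · v_3 = (0, 2, 8, 2)ᵀ.
Then v_1 = N · v_2 = (2, 0, -4, -2)ᵀ.

Sanity check: (A − (-5)·I) v_1 = (0, 0, 0, 0)ᵀ = 0. ✓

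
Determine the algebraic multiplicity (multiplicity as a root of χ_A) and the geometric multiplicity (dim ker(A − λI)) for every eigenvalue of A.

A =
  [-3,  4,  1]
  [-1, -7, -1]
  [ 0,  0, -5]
λ = -5: alg = 3, geom = 1

Step 1 — factor the characteristic polynomial to read off the algebraic multiplicities:
  χ_A(x) = (x + 5)^3

Step 2 — compute geometric multiplicities via the rank-nullity identity g(λ) = n − rank(A − λI):
  rank(A − (-5)·I) = 2, so dim ker(A − (-5)·I) = n − 2 = 1

Summary:
  λ = -5: algebraic multiplicity = 3, geometric multiplicity = 1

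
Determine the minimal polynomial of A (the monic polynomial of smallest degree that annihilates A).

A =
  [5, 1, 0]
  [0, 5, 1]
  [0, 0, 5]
x^3 - 15*x^2 + 75*x - 125

The characteristic polynomial is χ_A(x) = (x - 5)^3, so the eigenvalues are known. The minimal polynomial is
  m_A(x) = Π_λ (x − λ)^{k_λ}
where k_λ is the size of the *largest* Jordan block for λ (equivalently, the smallest k with (A − λI)^k v = 0 for every generalised eigenvector v of λ).

  λ = 5: largest Jordan block has size 3, contributing (x − 5)^3

So m_A(x) = (x - 5)^3 = x^3 - 15*x^2 + 75*x - 125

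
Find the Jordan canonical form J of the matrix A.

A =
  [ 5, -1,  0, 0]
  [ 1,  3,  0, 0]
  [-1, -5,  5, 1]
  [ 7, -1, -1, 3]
J_2(4) ⊕ J_2(4)

The characteristic polynomial is
  det(x·I − A) = x^4 - 16*x^3 + 96*x^2 - 256*x + 256 = (x - 4)^4

Eigenvalues and multiplicities (the geometric multiplicity of λ is n − rank(A − λI), which equals the number of Jordan blocks for λ):
  λ = 4: algebraic multiplicity = 4, geometric multiplicity = 2

Determining the block sizes for each eigenvalue:
  λ = 4: with am = 4 and gm = 2, the partition is not yet determined (e.g. several partitions of 4 into 2 parts exist). Let N = A − (4)·I. Computing rank(N^1) = 2, rank(N^2) = 0; the number of blocks of size ≥ j is rank(N^{j−1}) − rank(N^j), giving [2, 2]. So we have 2 block(s) of size 2 → block sizes [2, 2]

Assembling the blocks gives a Jordan form
J =
  [4, 1, 0, 0]
  [0, 4, 0, 0]
  [0, 0, 4, 1]
  [0, 0, 0, 4]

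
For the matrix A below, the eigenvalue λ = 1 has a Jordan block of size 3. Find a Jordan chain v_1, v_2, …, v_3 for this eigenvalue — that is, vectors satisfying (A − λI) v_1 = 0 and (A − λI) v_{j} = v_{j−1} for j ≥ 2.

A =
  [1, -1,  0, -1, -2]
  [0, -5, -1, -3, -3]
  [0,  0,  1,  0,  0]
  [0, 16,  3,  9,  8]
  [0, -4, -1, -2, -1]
A Jordan chain for λ = 1 of length 3:
v_1 = (-2, 0, 0, 0, 0)ᵀ
v_2 = (-1, -6, 0, 16, -4)ᵀ
v_3 = (0, 1, 0, 0, 0)ᵀ

Let N = A − (1)·I. We want v_3 with N^3 v_3 = 0 but N^2 v_3 ≠ 0; then v_{j-1} := N · v_j for j = 3, …, 2.

Pick v_3 = (0, 1, 0, 0, 0)ᵀ.
Then v_2 = N · v_3 = (-1, -6, 0, 16, -4)ᵀ.
Then v_1 = N · v_2 = (-2, 0, 0, 0, 0)ᵀ.

Sanity check: (A − (1)·I) v_1 = (0, 0, 0, 0, 0)ᵀ = 0. ✓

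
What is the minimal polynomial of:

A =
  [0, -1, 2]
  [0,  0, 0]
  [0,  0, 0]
x^2

The characteristic polynomial is χ_A(x) = x^3, so the eigenvalues are known. The minimal polynomial is
  m_A(x) = Π_λ (x − λ)^{k_λ}
where k_λ is the size of the *largest* Jordan block for λ (equivalently, the smallest k with (A − λI)^k v = 0 for every generalised eigenvector v of λ).

  λ = 0: largest Jordan block has size 2, contributing (x − 0)^2

So m_A(x) = x^2 = x^2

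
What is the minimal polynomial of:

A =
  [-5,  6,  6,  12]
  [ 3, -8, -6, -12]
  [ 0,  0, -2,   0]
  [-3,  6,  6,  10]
x^2 + x - 2

The characteristic polynomial is χ_A(x) = (x - 1)*(x + 2)^3, so the eigenvalues are known. The minimal polynomial is
  m_A(x) = Π_λ (x − λ)^{k_λ}
where k_λ is the size of the *largest* Jordan block for λ (equivalently, the smallest k with (A − λI)^k v = 0 for every generalised eigenvector v of λ).

  λ = -2: largest Jordan block has size 1, contributing (x + 2)
  λ = 1: largest Jordan block has size 1, contributing (x − 1)

So m_A(x) = (x - 1)*(x + 2) = x^2 + x - 2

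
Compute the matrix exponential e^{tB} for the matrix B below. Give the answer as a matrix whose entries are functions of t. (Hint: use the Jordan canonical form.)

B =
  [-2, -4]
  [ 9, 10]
e^{tB} =
  [-6*t*exp(4*t) + exp(4*t), -4*t*exp(4*t)]
  [9*t*exp(4*t), 6*t*exp(4*t) + exp(4*t)]

Strategy: write B = P · J · P⁻¹ where J is a Jordan canonical form, so e^{tB} = P · e^{tJ} · P⁻¹, and e^{tJ} can be computed block-by-block.

B has Jordan form
J =
  [4, 1]
  [0, 4]
(up to reordering of blocks).

Per-block formulas:
  For a 2×2 Jordan block J_2(4): exp(t · J_2(4)) = e^(4t)·(I + t·N), where N is the 2×2 nilpotent shift.

After assembling e^{tJ} and conjugating by P, we get:

e^{tB} =
  [-6*t*exp(4*t) + exp(4*t), -4*t*exp(4*t)]
  [9*t*exp(4*t), 6*t*exp(4*t) + exp(4*t)]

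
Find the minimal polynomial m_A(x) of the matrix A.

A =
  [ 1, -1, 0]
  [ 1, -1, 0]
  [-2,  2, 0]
x^2

The characteristic polynomial is χ_A(x) = x^3, so the eigenvalues are known. The minimal polynomial is
  m_A(x) = Π_λ (x − λ)^{k_λ}
where k_λ is the size of the *largest* Jordan block for λ (equivalently, the smallest k with (A − λI)^k v = 0 for every generalised eigenvector v of λ).

  λ = 0: largest Jordan block has size 2, contributing (x − 0)^2

So m_A(x) = x^2 = x^2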